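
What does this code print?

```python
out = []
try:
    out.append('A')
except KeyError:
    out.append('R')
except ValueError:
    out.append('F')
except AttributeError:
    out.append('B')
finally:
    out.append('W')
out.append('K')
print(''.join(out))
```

Execution trace: 'A' (try body, no exception) → 'W' (finally) → 'K' (after the try/except). Output: AWK

Answer: AWK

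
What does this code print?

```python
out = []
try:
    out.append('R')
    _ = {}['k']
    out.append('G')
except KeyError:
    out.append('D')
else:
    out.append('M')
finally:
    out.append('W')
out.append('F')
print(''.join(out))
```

Execution trace: 'R' (try body) → 'D' (except KeyError) → 'W' (finally) → 'F' (after the try/except). Output: RDWF

Answer: RDWF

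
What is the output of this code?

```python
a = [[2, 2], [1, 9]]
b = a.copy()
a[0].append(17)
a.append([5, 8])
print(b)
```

Key concept: shallow copy with nested lists.
Step by step:
`a = [[2, 2], [1, 9]]` → a = [[2, 2], [1, 9]]
`b = a.copy()` → b = [[2, 2], [1, 9]]
`a[0].append(17)` → a = [[2, 2, 17], [1, 9]]; b = [[2, 2, 17], [1, 9]]
`a.append([5, 8])` → a = [[2, 2, 17], [1, 9], [5, 8]]
`print(b)` → prints [[2, 2, 17], [1, 9]]

Answer: [[2, 2, 17], [1, 9]]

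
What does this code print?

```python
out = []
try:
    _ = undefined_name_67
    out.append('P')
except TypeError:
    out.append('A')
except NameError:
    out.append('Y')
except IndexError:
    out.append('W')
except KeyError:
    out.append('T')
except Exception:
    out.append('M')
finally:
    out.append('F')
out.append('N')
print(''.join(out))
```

Execution trace: 'Y' (except NameError) → 'F' (finally) → 'N' (after the try/except). Output: YFN

Answer: YFN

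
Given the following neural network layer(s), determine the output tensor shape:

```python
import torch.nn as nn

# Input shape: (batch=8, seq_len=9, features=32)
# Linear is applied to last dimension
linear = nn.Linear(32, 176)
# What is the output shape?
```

Input: (8, 9, 32) -> Output: (8, 9, 176)

Answer: (8, 9, 176)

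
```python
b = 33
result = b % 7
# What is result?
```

Trace:
`b = 33` → b = 33
`result = b % 7` → result = 5
So result = 5

Answer: 5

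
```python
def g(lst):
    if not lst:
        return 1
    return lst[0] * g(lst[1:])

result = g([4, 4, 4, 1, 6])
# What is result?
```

Product over [4, 4, 4, 1, 6] = 4 * 4 * 4 * 1 * 6 = 384

Answer: 384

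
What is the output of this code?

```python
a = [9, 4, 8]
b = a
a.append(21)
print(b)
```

Key concept: basic list aliasing.
Step by step:
`a = [9, 4, 8]` → a = [9, 4, 8]
`b = a` → b = [9, 4, 8] (same object as a)
`a.append(21)` → a = [9, 4, 8, 21] (same object as b); b = [9, 4, 8, 21] (same object as a)
`print(b)` → prints [9, 4, 8, 21]

Answer: [9, 4, 8, 21]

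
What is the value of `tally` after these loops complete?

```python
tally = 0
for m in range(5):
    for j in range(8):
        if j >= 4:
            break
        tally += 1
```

Inner breaks at 4, outer runs 5 times
`tally` takes the values: 0 → 1 → 2 → 3 → 4 → 5 → 6 → 7 → 8 → 9 → 10 → 11 → 12 → 13 → 14 → 15 → 16 → 17 → 18 → 19 → 20

Answer: 20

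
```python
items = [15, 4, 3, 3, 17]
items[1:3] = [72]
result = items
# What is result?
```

Trace:
`items = [15, 4, 3, 3, 17]` → items = [15, 4, 3, 3, 17]
`items[1:3] = [72]` → items = [15, 72, 3, 17]
`result = items` → result = [15, 72, 3, 17]
So result = [15, 72, 3, 17]

Answer: [15, 72, 3, 17]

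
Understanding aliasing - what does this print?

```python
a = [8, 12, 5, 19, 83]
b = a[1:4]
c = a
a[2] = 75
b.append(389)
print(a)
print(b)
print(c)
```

Key concept: slice vs alias.
Step by step:
`a = [8, 12, 5, 19, 83]` → a = [8, 12, 5, 19, 83]
`b = a[1:4]` → b = [12, 5, 19]
`c = a` → c = [8, 12, 5, 19, 83] (same object as a)
`a[2] = 75` → a = [8, 12, 75, 19, 83] (same object as c); c = [8, 12, 75, 19, 83] (same object as a)
`b.append(389)` → b = [12, 5, 19, 389]
`print(a)` → prints [8, 12, 75, 19, 83]
`print(b)` → prints [12, 5, 19, 389]
`print(c)` → prints [8, 12, 75, 19, 83]

Answer:
[8, 12, 75, 19, 83]
[12, 5, 19, 389]
[8, 12, 75, 19, 83]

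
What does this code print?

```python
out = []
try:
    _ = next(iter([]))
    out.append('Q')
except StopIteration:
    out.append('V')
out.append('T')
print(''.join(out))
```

Execution trace: 'V' (except StopIteration) → 'T' (after the try/except). Output: VT

Answer: VT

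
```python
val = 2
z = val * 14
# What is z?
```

Trace:
`val = 2` → val = 2
`z = val * 14` → z = 28
So z = 28

Answer: 28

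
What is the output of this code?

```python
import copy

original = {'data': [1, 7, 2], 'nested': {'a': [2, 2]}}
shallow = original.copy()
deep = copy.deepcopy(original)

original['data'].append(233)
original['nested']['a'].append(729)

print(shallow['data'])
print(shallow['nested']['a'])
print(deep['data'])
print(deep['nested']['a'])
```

Key concept: comparing shallow vs deep copy.
Step by step:
`original = {'data': [1, 7, 2], 'nested': {'a': [2, 2]}}` → original = {'data': [1, 7, 2], 'nested': {'a': [2, 2]}}
`shallow = original.copy()` → shallow = {'data': [1, 7, 2], 'nested': {'a': [2, 2]}}
`deep = copy.deepcopy(original)` → deep = {'data': [1, 7, 2], 'nested': {'a': [2, 2]}}
`original['data'].append(233)` → original = {'data': [1, 7, 2, 233], 'nested': {'a': [2, 2]}}; shallow = {'data': [1, 7, 2, 233], 'nested': {'a': [2, 2]}}
`original['nested']['a'].append(729)` → original = {'data': [1, 7, 2, 233], 'nested': {'a': [2, 2, 729]}}; shallow = {'data': [1, 7, 2, 233], 'nested': {'a': [2, 2, 729]}}
`print(shallow['data'])` → prints [1, 7, 2, 233]
`print(shallow['nested']['a'])` → prints [2, 2, 729]
`print(deep['data'])` → prints [1, 7, 2]
`print(deep['nested']['a'])` → prints [2, 2]

Answer:
[1, 7, 2, 233]
[2, 2, 729]
[1, 7, 2]
[2, 2]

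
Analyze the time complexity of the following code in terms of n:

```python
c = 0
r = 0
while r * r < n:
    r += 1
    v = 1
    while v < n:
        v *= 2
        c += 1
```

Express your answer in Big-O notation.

Each loop level contributes: √n × log n. Multiplying the contributions gives O(√n log n).

Answer: O(√n log n)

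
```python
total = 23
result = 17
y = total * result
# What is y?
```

Trace:
`total = 23` → total = 23
`result = 17` → result = 17
`y = total * result` → y = 391
So y = 391

Answer: 391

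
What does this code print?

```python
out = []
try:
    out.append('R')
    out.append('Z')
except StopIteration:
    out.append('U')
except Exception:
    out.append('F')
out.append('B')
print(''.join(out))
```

Execution trace: 'R' (try body) → 'Z' (try body, no exception) → 'B' (after the try/except). Output: RZB

Answer: RZB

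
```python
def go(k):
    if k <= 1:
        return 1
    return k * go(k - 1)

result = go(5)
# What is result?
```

go(5) = 5 * 4 * 3 * 2 * 1 = 120

Answer: 120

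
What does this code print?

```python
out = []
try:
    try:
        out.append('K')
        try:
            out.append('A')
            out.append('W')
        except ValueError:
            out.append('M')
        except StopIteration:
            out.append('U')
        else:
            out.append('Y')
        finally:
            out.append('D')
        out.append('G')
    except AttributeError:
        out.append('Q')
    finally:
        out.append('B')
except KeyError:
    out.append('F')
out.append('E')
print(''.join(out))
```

Execution trace: 'K' (try body) → 'A' (inner try body) → 'W' (inner try body, no exception) → 'Y' (inner else) → 'D' (inner finally) → 'G' (try body, no exception) → 'B' (finally) → 'E' (after the try/except). Output: KAWYDGBE

Answer: KAWYDGBE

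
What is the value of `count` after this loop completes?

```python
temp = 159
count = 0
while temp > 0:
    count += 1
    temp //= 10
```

Count digits by repeated division by 10
`count` takes the values: 0 → 1 → 2 → 3

Answer: 3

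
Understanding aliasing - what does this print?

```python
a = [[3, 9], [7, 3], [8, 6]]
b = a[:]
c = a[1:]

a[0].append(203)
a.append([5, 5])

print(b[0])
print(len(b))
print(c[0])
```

Key concept: slice with nested mutation.
Step by step:
`a = [[3, 9], [7, 3], [8, 6]]` → a = [[3, 9], [7, 3], [8, 6]]
`b = a[:]` → b = [[3, 9], [7, 3], [8, 6]]
`c = a[1:]` → c = [[7, 3], [8, 6]]
`a[0].append(203)` → a = [[3, 9, 203], [7, 3], [8, 6]]; b = [[3, 9, 203], [7, 3], [8, 6]]
`a.append([5, 5])` → a = [[3, 9, 203], [7, 3], [8, 6], [5, 5]]
`print(b[0])` → prints [3, 9, 203]
`print(len(b))` → prints 3
`print(c[0])` → prints [7, 3]

Answer:
[3, 9, 203]
3
[7, 3]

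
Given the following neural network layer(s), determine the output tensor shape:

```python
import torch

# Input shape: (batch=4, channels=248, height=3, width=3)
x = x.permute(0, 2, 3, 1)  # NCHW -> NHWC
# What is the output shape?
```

Input: (4, 248, 3, 3) -> Output: (4, 3, 3, 248)

Answer: (4, 3, 3, 248)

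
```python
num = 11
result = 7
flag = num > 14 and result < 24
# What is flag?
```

Trace:
`num = 11` → num = 11
`result = 7` → result = 7
`flag = num > 14 and result < 24` → flag = False
So flag = False

Answer: False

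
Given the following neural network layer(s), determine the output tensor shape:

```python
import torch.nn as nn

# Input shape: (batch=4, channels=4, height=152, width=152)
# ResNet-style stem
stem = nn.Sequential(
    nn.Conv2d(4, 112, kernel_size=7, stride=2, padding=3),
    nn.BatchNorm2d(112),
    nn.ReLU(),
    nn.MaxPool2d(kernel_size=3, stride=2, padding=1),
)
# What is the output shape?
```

Input: (4, 4, 152, 152) -> after Conv2d 7x7 stride=2: (4, 112, 76, 76) -> Output: (4, 112, 38, 38)

Answer: (4, 112, 38, 38)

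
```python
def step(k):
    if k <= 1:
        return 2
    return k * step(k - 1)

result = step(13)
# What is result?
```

step(13) = 13 * 12 * 11 * 10 * 9 * 8 * 7 * 6 * 5 * 4 * 3 * 2 * 2 = 12454041600

Answer: 12454041600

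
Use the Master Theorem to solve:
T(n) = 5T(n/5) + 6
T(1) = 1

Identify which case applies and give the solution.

a=5, b=5, f(n)=6. log_5(5) = 1. Since c=0 < 1, Case 1 applies: T(n) = Θ(n^log_b(a)) = O(n).

Answer: O(n) - Case 1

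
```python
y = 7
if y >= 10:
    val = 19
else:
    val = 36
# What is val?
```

Trace:
`y = 7` → y = 7
`if y >= 10: ...` → y >= 10 is False, take else branch → val = 36
So val = 36

Answer: 36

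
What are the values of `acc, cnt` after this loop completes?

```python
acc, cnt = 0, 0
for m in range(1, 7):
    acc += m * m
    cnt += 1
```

Sum of squares and count
`acc, cnt` takes the values: (0, 0) → (1, 0) → (1, 1) → (5, 1) → (5, 2) → (14, 2) → (14, 3) → (30, 3) → (30, 4) → (55, 4) → (55, 5) → (91, 5) → (91, 6)

Answer: 91, 6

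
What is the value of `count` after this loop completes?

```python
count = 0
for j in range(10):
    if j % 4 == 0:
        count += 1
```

Count numbers divisible by 4 in range(10)
`count` takes the values: 0 → 1 → 2 → 3

Answer: 3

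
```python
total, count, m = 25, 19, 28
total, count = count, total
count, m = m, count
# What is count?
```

Trace:
`total, count, m = 25, 19, 28` → total = 25; count = 19; m = 28
`total, count = count, total` → total = 19; count = 25
`count, m = m, count` → count = 28; m = 25
So count = 28

Answer: 28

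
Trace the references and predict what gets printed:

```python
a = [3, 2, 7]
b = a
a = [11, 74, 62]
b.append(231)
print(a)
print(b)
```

Key concept: rebinding vs mutation: a is rebound to a new list, b still points at the original.
Step by step:
`a = [3, 2, 7]` → a = [3, 2, 7]
`b = a` → b = [3, 2, 7] (same object as a)
`a = [11, 74, 62]` → a = [11, 74, 62]
`b.append(231)` → b = [3, 2, 7, 231]
`print(a)` → prints [11, 74, 62]
`print(b)` → prints [3, 2, 7, 231]

Answer:
[11, 74, 62]
[3, 2, 7, 231]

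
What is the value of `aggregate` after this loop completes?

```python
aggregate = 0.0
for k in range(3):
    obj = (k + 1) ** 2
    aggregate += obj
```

Sum of squared losses 1² + 2² + ... + 3²
`aggregate` takes the values: 0.0 → 1.0 → 5.0 → 14.0

Answer: 14.0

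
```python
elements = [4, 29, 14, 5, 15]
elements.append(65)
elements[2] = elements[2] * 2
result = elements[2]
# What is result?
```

Trace:
`elements = [4, 29, 14, 5, 15]` → elements = [4, 29, 14, 5, 15]
`elements.append(65)` → elements = [4, 29, 14, 5, 15, 65]
`elements[2] = elements[2] * 2` → elements = [4, 29, 28, 5, 15, 65]
`result = elements[2]` → result = 28
So result = 28

Answer: 28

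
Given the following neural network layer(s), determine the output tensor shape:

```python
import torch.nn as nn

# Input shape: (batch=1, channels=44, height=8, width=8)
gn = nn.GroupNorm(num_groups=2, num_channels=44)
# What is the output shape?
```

Input: (1, 44, 8, 8) -> Output: (1, 44, 8, 8)

Answer: (1, 44, 8, 8)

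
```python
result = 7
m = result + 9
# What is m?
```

Trace:
`result = 7` → result = 7
`m = result + 9` → m = 16
So m = 16

Answer: 16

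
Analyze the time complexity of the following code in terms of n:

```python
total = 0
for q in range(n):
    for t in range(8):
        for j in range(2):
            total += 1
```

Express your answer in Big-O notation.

Each loop level contributes: n × 1 × 1. Multiplying the contributions gives O(n).

Answer: O(n)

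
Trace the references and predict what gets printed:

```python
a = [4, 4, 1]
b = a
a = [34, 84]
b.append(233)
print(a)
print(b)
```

Key concept: rebinding vs mutation: a is rebound to a new list, b still points at the original.
Step by step:
`a = [4, 4, 1]` → a = [4, 4, 1]
`b = a` → b = [4, 4, 1] (same object as a)
`a = [34, 84]` → a = [34, 84]
`b.append(233)` → b = [4, 4, 1, 233]
`print(a)` → prints [34, 84]
`print(b)` → prints [4, 4, 1, 233]

Answer:
[34, 84]
[4, 4, 1, 233]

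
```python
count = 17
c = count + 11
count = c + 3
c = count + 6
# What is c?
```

Trace:
`count = 17` → count = 17
`c = count + 11` → c = 28
`count = c + 3` → count = 31
`c = count + 6` → c = 37
So c = 37

Answer: 37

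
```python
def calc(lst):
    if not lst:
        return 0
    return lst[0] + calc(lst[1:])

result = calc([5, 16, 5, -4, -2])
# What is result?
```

5 + 16 + 5 + (-4) + (-2) + 0 = 20

Answer: 20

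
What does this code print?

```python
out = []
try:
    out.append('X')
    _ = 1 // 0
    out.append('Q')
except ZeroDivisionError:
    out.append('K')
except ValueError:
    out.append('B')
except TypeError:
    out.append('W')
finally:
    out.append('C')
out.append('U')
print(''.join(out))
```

Execution trace: 'X' (try body) → 'K' (except ZeroDivisionError) → 'C' (finally) → 'U' (after the try/except). Output: XKCU

Answer: XKCU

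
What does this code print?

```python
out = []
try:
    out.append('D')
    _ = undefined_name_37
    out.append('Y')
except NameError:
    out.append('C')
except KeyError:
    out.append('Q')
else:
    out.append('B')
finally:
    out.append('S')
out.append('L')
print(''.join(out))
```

Execution trace: 'D' (try body) → 'C' (except NameError) → 'S' (finally) → 'L' (after the try/except). Output: DCSL

Answer: DCSL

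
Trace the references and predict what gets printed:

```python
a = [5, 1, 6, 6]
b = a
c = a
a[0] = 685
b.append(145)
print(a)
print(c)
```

Key concept: multiple aliases.
Step by step:
`a = [5, 1, 6, 6]` → a = [5, 1, 6, 6]
`b = a` → b = [5, 1, 6, 6] (same object as a)
`c = a` → c = [5, 1, 6, 6] (same object as a, b)
`a[0] = 685` → a = [685, 1, 6, 6] (same object as b, c); b = [685, 1, 6, 6] (same object as a, c); c = [685, 1, 6, 6] (same object as a, b)
`b.append(145)` → a = [685, 1, 6, 6, 145] (same object as b, c); b = [685, 1, 6, 6, 145] (same object as a, c); c = [685, 1, 6, 6, 145] (same object as a, b)
`print(a)` → prints [685, 1, 6, 6, 145]
`print(c)` → prints [685, 1, 6, 6, 145]

Answer:
[685, 1, 6, 6, 145]
[685, 1, 6, 6, 145]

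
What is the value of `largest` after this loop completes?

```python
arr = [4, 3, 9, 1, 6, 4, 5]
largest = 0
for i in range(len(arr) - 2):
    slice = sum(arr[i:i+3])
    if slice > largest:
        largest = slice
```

Max sum of 3-element window in [4, 3, 9, 1, 6, 4, 5]
`largest` takes the values: 0 → 16

Answer: 16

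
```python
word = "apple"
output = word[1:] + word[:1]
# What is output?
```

Trace:
`word = "apple"` → word = 'apple'
`output = word[1:] + word[:1]` → output = 'pplea'
So output = 'pplea'

Answer: 'pplea'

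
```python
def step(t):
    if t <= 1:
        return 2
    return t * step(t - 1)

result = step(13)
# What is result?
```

step(13) = 13 * 12 * 11 * 10 * 9 * 8 * 7 * 6 * 5 * 4 * 3 * 2 * 2 = 12454041600

Answer: 12454041600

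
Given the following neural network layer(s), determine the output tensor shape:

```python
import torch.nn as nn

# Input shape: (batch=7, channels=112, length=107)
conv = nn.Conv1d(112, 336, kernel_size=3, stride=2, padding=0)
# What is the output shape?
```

Input: (7, 112, 107) -> Output: (7, 336, 53)

Answer: (7, 336, 53)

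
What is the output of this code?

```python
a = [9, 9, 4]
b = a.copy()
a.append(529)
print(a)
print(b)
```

Key concept: list.copy() creates independent copy.
Step by step:
`a = [9, 9, 4]` → a = [9, 9, 4]
`b = a.copy()` → b = [9, 9, 4]
`a.append(529)` → a = [9, 9, 4, 529]
`print(a)` → prints [9, 9, 4, 529]
`print(b)` → prints [9, 9, 4]

Answer:
[9, 9, 4, 529]
[9, 9, 4]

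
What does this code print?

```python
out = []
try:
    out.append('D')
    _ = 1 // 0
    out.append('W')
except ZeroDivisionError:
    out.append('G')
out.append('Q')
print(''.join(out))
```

Execution trace: 'D' (try body) → 'G' (except ZeroDivisionError) → 'Q' (after the try/except). Output: DGQ

Answer: DGQ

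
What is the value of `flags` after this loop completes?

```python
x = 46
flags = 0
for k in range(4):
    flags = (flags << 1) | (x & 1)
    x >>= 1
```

Reverse lowest 4 bits of 46
`flags` takes the values: 0 → 1 → 3 → 7

Answer: 7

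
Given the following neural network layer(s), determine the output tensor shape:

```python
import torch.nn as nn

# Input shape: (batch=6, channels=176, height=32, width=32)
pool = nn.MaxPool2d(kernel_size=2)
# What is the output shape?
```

Input: (6, 176, 32, 32) -> Output: (6, 176, 16, 16)

Answer: (6, 176, 16, 16)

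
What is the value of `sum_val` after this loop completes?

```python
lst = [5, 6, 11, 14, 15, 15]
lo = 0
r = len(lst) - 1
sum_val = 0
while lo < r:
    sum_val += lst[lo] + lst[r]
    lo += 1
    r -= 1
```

Sum of pairs from ends
`sum_val` takes the values: 0 → 20 → 41 → 66

Answer: 66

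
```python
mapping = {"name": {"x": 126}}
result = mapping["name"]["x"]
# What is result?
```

Trace:
`mapping = {"name": {"x": 126}}` → mapping = {'name': {'x': 126}}
`result = mapping["name"]["x"]` → result = 126
So result = 126

Answer: 126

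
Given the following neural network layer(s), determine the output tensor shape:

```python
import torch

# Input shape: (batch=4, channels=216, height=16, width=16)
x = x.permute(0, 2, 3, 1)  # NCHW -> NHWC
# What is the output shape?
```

Input: (4, 216, 16, 16) -> Output: (4, 16, 16, 216)

Answer: (4, 16, 16, 216)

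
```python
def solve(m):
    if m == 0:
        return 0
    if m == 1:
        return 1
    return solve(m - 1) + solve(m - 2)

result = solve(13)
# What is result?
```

Build up from base cases: solve(0)=0, solve(1)=1, solve(2)=1, solve(3)=2, solve(4)=3, solve(5)=5, solve(6)=8, ..., solve(13)=233

Answer: 233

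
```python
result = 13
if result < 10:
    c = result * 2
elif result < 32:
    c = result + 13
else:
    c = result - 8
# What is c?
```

Trace:
`result = 13` → result = 13
`if result < 10: ...` → result < 10 is False, result < 32 is True → c = 26
So c = 26

Answer: 26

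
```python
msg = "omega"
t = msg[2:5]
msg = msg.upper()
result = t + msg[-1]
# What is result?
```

Trace:
`msg = "omega"` → msg = 'omega'
`t = msg[2:5]` → t = 'ega'
`msg = msg.upper()` → msg = 'OMEGA'
`result = t + msg[-1]` → result = 'egaA'
So result = 'egaA'

Answer: 'egaA'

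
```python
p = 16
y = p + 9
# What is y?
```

Trace:
`p = 16` → p = 16
`y = p + 9` → y = 25
So y = 25

Answer: 25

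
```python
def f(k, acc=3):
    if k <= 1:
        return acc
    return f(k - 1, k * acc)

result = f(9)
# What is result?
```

Accumulator trace (n, acc): (9, 3) -> (8, 27) -> (7, 216) -> (6, 1512) -> (5, 9072) -> (4, 45360) -> (3, 181440) -> (2, 544320) -> (1, 1088640) -> return 1088640

Answer: 1088640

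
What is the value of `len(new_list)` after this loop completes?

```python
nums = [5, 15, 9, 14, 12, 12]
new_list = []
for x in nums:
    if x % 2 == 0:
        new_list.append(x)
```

Count even numbers in [5, 15, 9, 14, 12, 12]
`new_list` takes the values: [] → [14] → [14, 12] → [14, 12, 12]
So `len(new_list)` = 3

Answer: 3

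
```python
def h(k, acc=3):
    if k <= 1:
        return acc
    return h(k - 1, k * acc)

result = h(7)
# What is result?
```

Accumulator trace (n, acc): (7, 3) -> (6, 21) -> (5, 126) -> (4, 630) -> (3, 2520) -> (2, 7560) -> (1, 15120) -> return 15120

Answer: 15120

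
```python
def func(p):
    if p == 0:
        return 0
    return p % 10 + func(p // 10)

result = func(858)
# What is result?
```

Sum of digits of 858: 8 + 5 + 8 = 21

Answer: 21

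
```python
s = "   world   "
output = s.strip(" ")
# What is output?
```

Trace:
`s = "   world   "` → s = '   world   '
`output = s.strip(" ")` → output = 'world'
So output = 'world'

Answer: 'world'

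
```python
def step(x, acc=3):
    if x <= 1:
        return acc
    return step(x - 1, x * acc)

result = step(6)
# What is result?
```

Accumulator trace (n, acc): (6, 3) -> (5, 18) -> (4, 90) -> (3, 360) -> (2, 1080) -> (1, 2160) -> return 2160

Answer: 2160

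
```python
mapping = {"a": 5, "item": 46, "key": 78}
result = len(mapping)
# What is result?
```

Trace:
`mapping = {"a": 5, "item": 46, "key": 78}` → mapping = {'a': 5, 'item': 46, 'key': 78}
`result = len(mapping)` → result = 3
So result = 3

Answer: 3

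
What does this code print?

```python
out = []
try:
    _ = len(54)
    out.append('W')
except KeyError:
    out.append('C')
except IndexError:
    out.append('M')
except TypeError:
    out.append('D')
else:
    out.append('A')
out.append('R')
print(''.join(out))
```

Execution trace: 'D' (except TypeError) → 'R' (after the try/except). Output: DR

Answer: DR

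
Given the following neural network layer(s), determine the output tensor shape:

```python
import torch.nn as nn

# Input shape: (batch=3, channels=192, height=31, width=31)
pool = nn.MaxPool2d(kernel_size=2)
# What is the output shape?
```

Input: (3, 192, 31, 31) -> Output: (3, 192, 15, 15)

Answer: (3, 192, 15, 15)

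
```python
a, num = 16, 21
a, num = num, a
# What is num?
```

Trace:
`a, num = 16, 21` → a = 16; num = 21
`a, num = num, a` → a = 21; num = 16
So num = 16

Answer: 16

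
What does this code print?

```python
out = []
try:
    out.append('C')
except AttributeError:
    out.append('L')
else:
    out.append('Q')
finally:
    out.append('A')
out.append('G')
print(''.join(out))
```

Execution trace: 'C' (try body, no exception) → 'Q' (else) → 'A' (finally) → 'G' (after the try/except). Output: CQAG

Answer: CQAG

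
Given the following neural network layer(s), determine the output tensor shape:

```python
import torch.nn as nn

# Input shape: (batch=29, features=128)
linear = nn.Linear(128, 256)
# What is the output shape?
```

Input: (29, 128) -> Output: (29, 256)

Answer: (29, 256)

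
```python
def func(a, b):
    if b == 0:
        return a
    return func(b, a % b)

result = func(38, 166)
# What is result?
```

func(38, 166) -> func(166, 38) -> func(38, 14) -> func(14, 10) -> func(10, 4) -> func(4, 2) -> func(2, 0) -> 2

Answer: 2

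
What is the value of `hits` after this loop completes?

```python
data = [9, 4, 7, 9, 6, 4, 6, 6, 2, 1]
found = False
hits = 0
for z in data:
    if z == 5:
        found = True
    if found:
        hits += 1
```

Count elements after first 5 in [9, 4, 7, 9, 6, 4, 6, 6, 2, 1]
`hits` takes the values: 0

Answer: 0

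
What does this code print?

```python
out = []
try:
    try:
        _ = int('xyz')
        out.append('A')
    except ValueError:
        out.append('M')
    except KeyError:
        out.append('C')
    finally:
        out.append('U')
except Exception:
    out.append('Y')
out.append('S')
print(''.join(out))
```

Execution trace: 'M' (inner except ValueError) → 'U' (inner finally) → 'S' (after the try/except). Output: MUS

Answer: MUS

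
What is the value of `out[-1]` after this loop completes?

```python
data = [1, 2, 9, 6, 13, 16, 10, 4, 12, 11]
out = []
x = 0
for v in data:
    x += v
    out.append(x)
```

Cumulative sum ends at 84
`out` takes the values: [] → [1] → [1, 3] → [1, 3, 12] → [1, 3, 12, 18] → [1, 3, 12, 18, 31] → [1, 3, 12, 18, 31, 47] → [1, 3, 12, 18, 31, 47, 57] → [1, 3, 12, 18, 31, 47, 57, 61] → [1, 3, 12, 18, 31, 47, 57, 61, 73] → [1, 3, 12, 18, 31, 47, 57, 61, 73, 84]
So `out[-1]` = 84

Answer: 84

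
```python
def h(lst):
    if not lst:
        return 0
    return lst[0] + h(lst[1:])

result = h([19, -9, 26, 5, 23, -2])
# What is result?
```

19 + (-9) + 26 + 5 + 23 + (-2) + 0 = 62

Answer: 62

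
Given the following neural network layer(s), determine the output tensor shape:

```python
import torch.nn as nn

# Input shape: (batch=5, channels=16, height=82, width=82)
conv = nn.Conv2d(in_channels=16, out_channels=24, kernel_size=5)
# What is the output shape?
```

Input: (5, 16, 82, 82) -> Output: (5, 24, 78, 78)

Answer: (5, 24, 78, 78)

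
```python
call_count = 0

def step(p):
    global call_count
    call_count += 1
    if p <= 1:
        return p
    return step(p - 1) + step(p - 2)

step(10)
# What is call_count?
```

Calls(p) = 1 + Calls(p-1) + Calls(p-2); Calls(0)=Calls(1)=1. For p=10 this gives 177.

Answer: 177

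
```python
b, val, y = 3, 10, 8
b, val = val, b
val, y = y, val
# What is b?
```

Trace:
`b, val, y = 3, 10, 8` → b = 3; val = 10; y = 8
`b, val = val, b` → b = 10; val = 3
`val, y = y, val` → val = 8; y = 3
So b = 10

Answer: 10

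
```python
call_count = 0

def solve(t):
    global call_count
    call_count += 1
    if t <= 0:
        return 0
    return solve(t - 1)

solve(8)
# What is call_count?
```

Linear recursion stepping by 1: 9 calls from t=8 down to ≤0.

Answer: 9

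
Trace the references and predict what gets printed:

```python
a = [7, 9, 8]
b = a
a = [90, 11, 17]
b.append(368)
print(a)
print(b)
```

Key concept: rebinding vs mutation: a is rebound to a new list, b still points at the original.
Step by step:
`a = [7, 9, 8]` → a = [7, 9, 8]
`b = a` → b = [7, 9, 8] (same object as a)
`a = [90, 11, 17]` → a = [90, 11, 17]
`b.append(368)` → b = [7, 9, 8, 368]
`print(a)` → prints [90, 11, 17]
`print(b)` → prints [7, 9, 8, 368]

Answer:
[90, 11, 17]
[7, 9, 8, 368]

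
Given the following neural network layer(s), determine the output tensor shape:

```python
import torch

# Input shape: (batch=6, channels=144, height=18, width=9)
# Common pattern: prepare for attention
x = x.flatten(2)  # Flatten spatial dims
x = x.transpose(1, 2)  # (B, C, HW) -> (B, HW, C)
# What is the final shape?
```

Input: (6, 144, 18, 9) -> after flatten(2): (6, 144, 162) -> Output: (6, 162, 144)

Answer: (6, 162, 144)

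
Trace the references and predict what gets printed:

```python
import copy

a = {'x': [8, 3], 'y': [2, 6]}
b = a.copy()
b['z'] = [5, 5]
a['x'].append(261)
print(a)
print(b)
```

Key concept: shallow copy of dict with mutable values.
Step by step:
`a = {'x': [8, 3], 'y': [2, 6]}` → a = {'x': [8, 3], 'y': [2, 6]}
`b = a.copy()` → b = {'x': [8, 3], 'y': [2, 6]}
`b['z'] = [5, 5]` → b = {'x': [8, 3], 'y': [2, 6], 'z': [5, 5]}
`a['x'].append(261)` → a = {'x': [8, 3, 261], 'y': [2, 6]}; b = {'x': [8, 3, 261], 'y': [2, 6], 'z': [5, 5]}
`print(a)` → prints {'x': [8, 3, 261], 'y': [2, 6]}
`print(b)` → prints {'x': [8, 3, 261], 'y': [2, 6], 'z': [5, 5]}

Answer:
{'x': [8, 3, 261], 'y': [2, 6]}
{'x': [8, 3, 261], 'y': [2, 6], 'z': [5, 5]}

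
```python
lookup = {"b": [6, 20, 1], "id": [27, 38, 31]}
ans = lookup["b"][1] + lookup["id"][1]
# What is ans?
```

Trace:
`lookup = {"b": [6, 20, 1], "id": [27, 38, 31]}` → lookup = {'b': [6, 20, 1], 'id': [27, 38, 31]}
`ans = lookup["b"][1] + lookup["id"][1]` → ans = 58
So ans = 58

Answer: 58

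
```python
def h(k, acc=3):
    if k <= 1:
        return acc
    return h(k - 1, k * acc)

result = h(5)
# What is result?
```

Accumulator trace (n, acc): (5, 3) -> (4, 15) -> (3, 60) -> (2, 180) -> (1, 360) -> return 360

Answer: 360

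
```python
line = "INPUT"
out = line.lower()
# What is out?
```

Trace:
`line = "INPUT"` → line = 'INPUT'
`out = line.lower()` → out = 'input'
So out = 'input'

Answer: 'input'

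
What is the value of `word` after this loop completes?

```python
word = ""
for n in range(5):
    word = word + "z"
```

Repeat 'z' 5 times
`word` takes the values: "" → "z" → "zz" → "zzz" → "zzzz" → "zzzzz"

Answer: "zzzzz"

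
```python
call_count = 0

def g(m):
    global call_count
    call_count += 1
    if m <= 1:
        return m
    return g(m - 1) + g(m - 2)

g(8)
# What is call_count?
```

Calls(m) = 1 + Calls(m-1) + Calls(m-2); Calls(0)=Calls(1)=1. For m=8 this gives 67.

Answer: 67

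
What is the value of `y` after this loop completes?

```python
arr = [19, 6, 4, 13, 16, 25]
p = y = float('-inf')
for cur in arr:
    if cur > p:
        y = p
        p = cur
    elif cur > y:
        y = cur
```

Second largest (with repeats) in [19, 6, 4, 13, 16, 25]
`y` takes the values: -inf → 6 → 13 → 16 → 19

Answer: 19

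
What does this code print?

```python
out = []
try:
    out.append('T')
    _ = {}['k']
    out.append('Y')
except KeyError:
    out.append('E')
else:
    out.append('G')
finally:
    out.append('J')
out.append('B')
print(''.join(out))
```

Execution trace: 'T' (try body) → 'E' (except KeyError) → 'J' (finally) → 'B' (after the try/except). Output: TEJB

Answer: TEJB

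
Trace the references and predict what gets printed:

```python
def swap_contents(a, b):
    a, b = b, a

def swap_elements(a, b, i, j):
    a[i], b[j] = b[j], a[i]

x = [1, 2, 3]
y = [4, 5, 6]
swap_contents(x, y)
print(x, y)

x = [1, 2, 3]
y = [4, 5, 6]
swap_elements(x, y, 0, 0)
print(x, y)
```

Key concept: parameter rebinding vs mutation.
Step by step:
`x = [1, 2, 3]` → x = [1, 2, 3]
`y = [4, 5, 6]` → y = [4, 5, 6]
`swap_contents(x, y)` → no visible change to tracked variables
`print(x, y)` → prints [1, 2, 3] [4, 5, 6]
`x = [1, 2, 3]` → x = [1, 2, 3]
`y = [4, 5, 6]` → y = [4, 5, 6]
`swap_elements(x, y, 0, 0)` → x = [4, 2, 3]; y = [1, 5, 6]
`print(x, y)` → prints [4, 2, 3] [1, 5, 6]

Answer:
[1, 2, 3] [4, 5, 6]
[4, 2, 3] [1, 5, 6]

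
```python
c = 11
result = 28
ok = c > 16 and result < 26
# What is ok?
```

Trace:
`c = 11` → c = 11
`result = 28` → result = 28
`ok = c > 16 and result < 26` → ok = False
So ok = False

Answer: False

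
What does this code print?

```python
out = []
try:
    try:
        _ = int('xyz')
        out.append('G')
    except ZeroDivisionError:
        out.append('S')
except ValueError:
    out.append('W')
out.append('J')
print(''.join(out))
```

Execution trace: 'W' (outer except ValueError) → 'J' (after the try/except). Output: WJ

Answer: WJ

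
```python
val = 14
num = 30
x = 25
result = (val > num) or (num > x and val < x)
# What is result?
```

Trace:
`val = 14` → val = 14
`num = 30` → num = 30
`x = 25` → x = 25
`result = (val > num) or (num > x and val < x)` → result = True
So result = True

Answer: True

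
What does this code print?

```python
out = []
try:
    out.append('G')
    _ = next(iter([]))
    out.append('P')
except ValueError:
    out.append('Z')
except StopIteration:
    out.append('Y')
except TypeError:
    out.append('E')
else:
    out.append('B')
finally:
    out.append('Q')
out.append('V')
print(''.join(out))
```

Execution trace: 'G' (try body) → 'Y' (except StopIteration) → 'Q' (finally) → 'V' (after the try/except). Output: GYQV

Answer: GYQV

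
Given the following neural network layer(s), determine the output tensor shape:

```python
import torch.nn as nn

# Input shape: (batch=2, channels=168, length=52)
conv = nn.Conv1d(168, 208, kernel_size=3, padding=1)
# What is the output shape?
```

Input: (2, 168, 52) -> Output: (2, 208, 52)

Answer: (2, 208, 52)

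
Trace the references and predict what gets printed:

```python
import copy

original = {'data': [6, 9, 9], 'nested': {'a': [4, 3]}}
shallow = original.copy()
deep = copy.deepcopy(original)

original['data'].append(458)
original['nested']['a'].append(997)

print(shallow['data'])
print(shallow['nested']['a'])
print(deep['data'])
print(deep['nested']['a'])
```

Key concept: comparing shallow vs deep copy.
Step by step:
`original = {'data': [6, 9, 9], 'nested': {'a': [4, 3]}}` → original = {'data': [6, 9, 9], 'nested': {'a': [4, 3]}}
`shallow = original.copy()` → shallow = {'data': [6, 9, 9], 'nested': {'a': [4, 3]}}
`deep = copy.deepcopy(original)` → deep = {'data': [6, 9, 9], 'nested': {'a': [4, 3]}}
`original['data'].append(458)` → original = {'data': [6, 9, 9, 458], 'nested': {'a': [4, 3]}}; shallow = {'data': [6, 9, 9, 458], 'nested': {'a': [4, 3]}}
`original['nested']['a'].append(997)` → original = {'data': [6, 9, 9, 458], 'nested': {'a': [4, 3, 997]}}; shallow = {'data': [6, 9, 9, 458], 'nested': {'a': [4, 3, 997]}}
`print(shallow['data'])` → prints [6, 9, 9, 458]
`print(shallow['nested']['a'])` → prints [4, 3, 997]
`print(deep['data'])` → prints [6, 9, 9]
`print(deep['nested']['a'])` → prints [4, 3]

Answer:
[6, 9, 9, 458]
[4, 3, 997]
[6, 9, 9]
[4, 3]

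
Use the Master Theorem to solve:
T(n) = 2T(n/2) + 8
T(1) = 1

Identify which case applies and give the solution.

a=2, b=2, f(n)=8. log_2(2) = 1. Since c=0 < 1, Case 1 applies: T(n) = Θ(n^log_b(a)) = O(n).

Answer: O(n) - Case 1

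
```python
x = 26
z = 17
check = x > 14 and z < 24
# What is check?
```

Trace:
`x = 26` → x = 26
`z = 17` → z = 17
`check = x > 14 and z < 24` → check = True
So check = True

Answer: True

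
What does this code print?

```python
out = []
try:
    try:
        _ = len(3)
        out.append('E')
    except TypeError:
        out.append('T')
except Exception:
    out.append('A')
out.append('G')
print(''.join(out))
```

Execution trace: 'T' (inner except TypeError) → 'G' (after the try/except). Output: TG

Answer: TG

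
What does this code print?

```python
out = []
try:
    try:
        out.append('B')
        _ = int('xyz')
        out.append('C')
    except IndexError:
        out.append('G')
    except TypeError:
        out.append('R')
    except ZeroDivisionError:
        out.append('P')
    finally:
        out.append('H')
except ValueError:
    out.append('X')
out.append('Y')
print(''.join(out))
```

Execution trace: 'B' (inner try body) → 'H' (inner finally) → 'X' (outer except ValueError) → 'Y' (after the try/except). Output: BHXY

Answer: BHXY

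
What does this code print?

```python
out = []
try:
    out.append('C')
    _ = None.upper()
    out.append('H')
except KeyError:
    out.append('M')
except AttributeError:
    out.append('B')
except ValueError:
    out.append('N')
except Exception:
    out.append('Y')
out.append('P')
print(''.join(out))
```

Execution trace: 'C' (try body) → 'B' (except AttributeError) → 'P' (after the try/except). Output: CBP

Answer: CBP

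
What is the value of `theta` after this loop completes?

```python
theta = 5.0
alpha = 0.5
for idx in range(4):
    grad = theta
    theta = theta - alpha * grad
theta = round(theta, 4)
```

Gradient descent: w = 5.0 * (1 - 0.5)^4
`theta` takes the values: 5.0 → 2.5 → 1.25 → 0.625 → 0.3125

Answer: 0.3125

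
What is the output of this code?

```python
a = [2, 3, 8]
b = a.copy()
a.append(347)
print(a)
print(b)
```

Key concept: list.copy() creates independent copy.
Step by step:
`a = [2, 3, 8]` → a = [2, 3, 8]
`b = a.copy()` → b = [2, 3, 8]
`a.append(347)` → a = [2, 3, 8, 347]
`print(a)` → prints [2, 3, 8, 347]
`print(b)` → prints [2, 3, 8]

Answer:
[2, 3, 8, 347]
[2, 3, 8]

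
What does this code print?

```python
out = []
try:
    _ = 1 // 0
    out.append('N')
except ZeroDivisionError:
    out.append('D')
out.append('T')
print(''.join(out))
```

Execution trace: 'D' (except ZeroDivisionError) → 'T' (after the try/except). Output: DT

Answer: DT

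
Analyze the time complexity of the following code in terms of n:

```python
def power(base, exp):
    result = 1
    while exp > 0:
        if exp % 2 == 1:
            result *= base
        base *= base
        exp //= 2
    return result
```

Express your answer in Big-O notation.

This is Exponentiation by squaring. Time complexity: O(log n).

Answer: O(log n)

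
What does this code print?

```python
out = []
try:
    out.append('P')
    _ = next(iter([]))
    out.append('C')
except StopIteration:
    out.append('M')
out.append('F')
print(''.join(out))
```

Execution trace: 'P' (try body) → 'M' (except StopIteration) → 'F' (after the try/except). Output: PMF

Answer: PMF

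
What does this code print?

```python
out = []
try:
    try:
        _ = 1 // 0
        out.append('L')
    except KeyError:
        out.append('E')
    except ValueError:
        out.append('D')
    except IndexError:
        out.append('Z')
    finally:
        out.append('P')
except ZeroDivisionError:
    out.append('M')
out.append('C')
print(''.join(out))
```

Execution trace: 'P' (finally) → 'M' (outer except ZeroDivisionError) → 'C' (after the try/except). Output: PMC

Answer: PMC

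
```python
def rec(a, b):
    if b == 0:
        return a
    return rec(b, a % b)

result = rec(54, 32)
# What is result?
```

rec(54, 32) -> rec(32, 22) -> rec(22, 10) -> rec(10, 2) -> rec(2, 0) -> 2

Answer: 2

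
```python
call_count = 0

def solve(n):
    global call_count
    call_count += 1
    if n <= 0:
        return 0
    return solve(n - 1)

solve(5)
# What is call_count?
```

Linear recursion stepping by 1: 6 calls from n=5 down to ≤0.

Answer: 6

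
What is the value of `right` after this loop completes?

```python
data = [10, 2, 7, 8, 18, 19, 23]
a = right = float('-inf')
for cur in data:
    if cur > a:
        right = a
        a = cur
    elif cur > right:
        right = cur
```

Second largest (with repeats) in [10, 2, 7, 8, 18, 19, 23]
`right` takes the values: -inf → 2 → 7 → 8 → 10 → 18 → 19

Answer: 19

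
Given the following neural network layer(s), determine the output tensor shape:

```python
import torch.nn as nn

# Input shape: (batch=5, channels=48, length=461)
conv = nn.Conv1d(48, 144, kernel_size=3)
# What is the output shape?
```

Input: (5, 48, 461) -> Output: (5, 144, 459)

Answer: (5, 144, 459)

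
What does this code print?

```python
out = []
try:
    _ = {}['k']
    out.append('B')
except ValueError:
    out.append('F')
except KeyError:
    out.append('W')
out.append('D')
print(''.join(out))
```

Execution trace: 'W' (except KeyError) → 'D' (after the try/except). Output: WD

Answer: WD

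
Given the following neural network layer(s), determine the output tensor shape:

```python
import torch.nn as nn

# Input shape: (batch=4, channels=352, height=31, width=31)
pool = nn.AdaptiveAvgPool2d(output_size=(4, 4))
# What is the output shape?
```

Input: (4, 352, 31, 31) -> Output: (4, 352, 4, 4)

Answer: (4, 352, 4, 4)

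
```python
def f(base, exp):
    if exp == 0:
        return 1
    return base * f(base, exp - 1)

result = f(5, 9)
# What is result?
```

f(5, 9) = 5 * 5 * 5 * 5 * 5 * 5 * 5 * 5 * 5 = 1953125

Answer: 1953125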